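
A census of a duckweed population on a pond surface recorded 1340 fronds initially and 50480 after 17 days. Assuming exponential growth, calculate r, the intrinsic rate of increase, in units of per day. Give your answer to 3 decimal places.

0.213 per day

From N(t) = N₀·e^(rt): e^(r·17) = 50480/1340 = 37.672.
r·17 = ln(37.672) = 3.6289, so r = 3.6289/17 = 0.21347.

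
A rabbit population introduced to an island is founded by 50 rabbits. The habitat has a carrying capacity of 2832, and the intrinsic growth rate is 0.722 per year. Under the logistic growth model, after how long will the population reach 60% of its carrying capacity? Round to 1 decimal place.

A = (K − N₀)/N₀ = (2832 − 50)/50 = 55.64.
Solve 2832/(1 + 55.64·e^(−0.722t)) = 1699.2: 1 + 55.64·e^(−0.722t) = 1.6667, so e^(−0.722t) = 0.0119818.
−0.722·t = ln(0.0119818) = -4.4244, so t = 4.4244/0.722 = 6.1279.

6.1 years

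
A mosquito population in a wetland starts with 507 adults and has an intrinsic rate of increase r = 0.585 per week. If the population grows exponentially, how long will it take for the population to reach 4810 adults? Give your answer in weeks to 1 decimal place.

Set N₀·e^(rt) = 4810: e^(0.585·t) = 4810/507 = 9.4872.
0.585·t = ln(9.4872) = 2.2499, so t = 2.2499/0.585 = 3.8461.

3.8 weeks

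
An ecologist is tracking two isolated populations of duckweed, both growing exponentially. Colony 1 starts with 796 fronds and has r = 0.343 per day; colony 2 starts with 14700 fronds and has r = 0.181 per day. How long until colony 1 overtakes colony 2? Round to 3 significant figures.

Set 796·e^(0.343t) = 14700·e^(0.181t).
e^((0.343 − 0.181)t) = 14700/796 → e^(0.162·t) = 18.467.
0.162·t = ln(18.467) = 2.916, so t = 2.916/0.162 = 18.

18.0 days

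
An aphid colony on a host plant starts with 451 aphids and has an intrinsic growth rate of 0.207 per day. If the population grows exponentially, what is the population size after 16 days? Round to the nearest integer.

12375 aphids

N(t) = N₀·e^(rt) = 451 × e^(0.207×16) = 451 × e^3.312.
e^3.312 ≈ 27.44, so N ≈ 451 × 27.44 = 12375.4.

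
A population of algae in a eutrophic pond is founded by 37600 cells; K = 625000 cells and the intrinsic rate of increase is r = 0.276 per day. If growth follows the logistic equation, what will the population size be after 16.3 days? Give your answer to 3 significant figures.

532000 cells

A = (K − N₀)/N₀ = (625000 − 37600)/37600 = 15.622.
N(t) = K/(1 + A·e^(−rt)) = 625000/(1 + 15.622×e^(−0.276×16.3)).
e^(−4.499) = 0.011122; denominator = 1 + 15.622×0.011122 = 1.1738.
N = 625000/1.1738 = 532478.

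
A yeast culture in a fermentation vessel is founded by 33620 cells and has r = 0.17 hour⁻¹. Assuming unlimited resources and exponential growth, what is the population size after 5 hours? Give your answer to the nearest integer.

N(t) = N₀·e^(rt) = 33620 × e^(0.17×5) = 33620 × e^0.85.
e^0.85 ≈ 2.3396, so N ≈ 33620 × 2.3396 = 78658.9.

78659 cells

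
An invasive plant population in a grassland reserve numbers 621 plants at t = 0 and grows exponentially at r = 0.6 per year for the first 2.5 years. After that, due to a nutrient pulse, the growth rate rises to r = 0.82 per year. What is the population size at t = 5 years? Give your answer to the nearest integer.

Phase 1: N(2.5) = 621·e^(0.6×2.5) = 621·e^1.5 = 2783.13.
Phase 2 runs for 5 − 2.5 = 2.5 years at r = 0.82.
N(5) = 2783.13·e^(0.82×2.5) = 2783.13·e^2.05 = 21619.1.

21619 plants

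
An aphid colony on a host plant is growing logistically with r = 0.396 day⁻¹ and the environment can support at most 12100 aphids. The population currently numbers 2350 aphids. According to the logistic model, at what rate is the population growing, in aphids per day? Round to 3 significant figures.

750 aphids per day

dN/dt = rN(1 − N/K) = 0.396 × 2350 × (1 − 2350/12100).
1 − 2350/12100 = 0.80579; dN/dt = 0.396 × 2350 × 0.80579 = 749.86.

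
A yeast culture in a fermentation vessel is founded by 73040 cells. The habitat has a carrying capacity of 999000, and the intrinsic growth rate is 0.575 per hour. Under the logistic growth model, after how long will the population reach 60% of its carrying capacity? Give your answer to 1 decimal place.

5.1 hours

A = (K − N₀)/N₀ = (999000 − 73040)/73040 = 12.677.
Solve 999000/(1 + 12.677·e^(−0.575t)) = 599400: 1 + 12.677·e^(−0.575t) = 1.6667, so e^(−0.575t) = 0.0525869.
−0.575·t = ln(0.0525869) = -2.9453, so t = 2.9453/0.575 = 5.1222.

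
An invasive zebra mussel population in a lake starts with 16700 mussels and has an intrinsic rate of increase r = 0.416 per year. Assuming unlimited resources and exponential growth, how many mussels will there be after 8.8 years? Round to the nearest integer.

649504 mussels

N(t) = N₀·e^(rt) = 16700 × e^(0.416×8.8) = 16700 × e^3.661.
e^3.661 ≈ 38.892, so N ≈ 16700 × 38.892 = 649504.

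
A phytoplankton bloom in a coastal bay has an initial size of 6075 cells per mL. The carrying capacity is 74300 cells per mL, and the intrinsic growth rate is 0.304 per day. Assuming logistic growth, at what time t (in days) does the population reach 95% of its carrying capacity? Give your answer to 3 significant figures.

A = (K − N₀)/N₀ = (74300 − 6075)/6075 = 11.23.
Solve 74300/(1 + 11.23·e^(−0.304t)) = 70585: 1 + 11.23·e^(−0.304t) = 1.0526, so e^(−0.304t) = 0.00468651.
−0.304·t = ln(0.00468651) = -5.3631, so t = 5.3631/0.304 = 17.642.

17.6 days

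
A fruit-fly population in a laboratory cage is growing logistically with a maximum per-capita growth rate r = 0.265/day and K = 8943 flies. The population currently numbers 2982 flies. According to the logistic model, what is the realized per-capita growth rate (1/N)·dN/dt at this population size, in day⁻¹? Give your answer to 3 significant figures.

0.177 per day

(1/N)·dN/dt = r(1 − N/K) = 0.265 × (1 − 2982/8943).
= 0.265 × 0.66655 = 0.17664.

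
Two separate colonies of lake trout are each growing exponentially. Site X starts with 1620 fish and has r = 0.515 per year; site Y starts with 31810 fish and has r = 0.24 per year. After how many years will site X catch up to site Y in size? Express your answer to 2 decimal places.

Set 1620·e^(0.515t) = 31810·e^(0.24t).
e^((0.515 − 0.24)t) = 31810/1620 → e^(0.275·t) = 19.636.
0.275·t = ln(19.636) = 2.9774, so t = 2.9774/0.275 = 10.827.

10.83 years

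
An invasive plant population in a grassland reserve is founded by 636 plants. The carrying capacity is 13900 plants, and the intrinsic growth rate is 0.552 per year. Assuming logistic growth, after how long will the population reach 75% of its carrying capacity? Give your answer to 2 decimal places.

7.49 years

A = (K − N₀)/N₀ = (13900 − 636)/636 = 20.855.
Solve 13900/(1 + 20.855·e^(−0.552t)) = 10425: 1 + 20.855·e^(−0.552t) = 1.3333, so e^(−0.552t) = 0.0159831.
−0.552·t = ln(0.0159831) = -4.1362, so t = 4.1362/0.552 = 7.4932.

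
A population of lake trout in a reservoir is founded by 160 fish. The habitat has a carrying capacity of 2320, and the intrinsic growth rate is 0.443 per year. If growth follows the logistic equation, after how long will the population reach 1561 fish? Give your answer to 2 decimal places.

7.50 years

A = (K − N₀)/N₀ = (2320 − 160)/160 = 13.5.
Solve 2320/(1 + 13.5·e^(−0.443t)) = 1561: 1 + 13.5·e^(−0.443t) = 1.4862, so e^(−0.443t) = 0.0360168.
−0.443·t = ln(0.0360168) = -3.3238, so t = 3.3238/0.443 = 7.5029.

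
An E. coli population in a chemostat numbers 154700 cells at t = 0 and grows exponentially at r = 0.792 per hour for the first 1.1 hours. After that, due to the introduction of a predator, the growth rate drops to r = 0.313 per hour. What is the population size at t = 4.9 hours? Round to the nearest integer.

1214500 cells

Phase 1: N(1.1) = 154700·e^(0.792×1.1) = 154700·e^0.8712 = 369698.
Phase 2 runs for 4.9 − 1.1 = 3.8 hours at r = 0.313.
N(4.9) = 369698·e^(0.313×3.8) = 369698·e^1.189 = 1.2145×10^6.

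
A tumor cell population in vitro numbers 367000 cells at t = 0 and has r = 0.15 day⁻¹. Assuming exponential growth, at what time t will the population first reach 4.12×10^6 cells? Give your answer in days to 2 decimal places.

Set N₀·e^(rt) = 4.12×10^6: e^(0.15·t) = 4.12×10^6/367000 = 11.226.
0.15·t = ln(11.226) = 2.4182, so t = 2.4182/0.15 = 16.122.

16.12 days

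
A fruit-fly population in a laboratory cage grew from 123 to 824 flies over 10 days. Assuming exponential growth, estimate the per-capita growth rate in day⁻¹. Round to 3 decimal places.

0.190 per day

From N(t) = N₀·e^(rt): e^(r·10) = 824/123 = 6.6992.
r·10 = ln(6.6992) = 1.902, so r = 1.902/10 = 0.1902.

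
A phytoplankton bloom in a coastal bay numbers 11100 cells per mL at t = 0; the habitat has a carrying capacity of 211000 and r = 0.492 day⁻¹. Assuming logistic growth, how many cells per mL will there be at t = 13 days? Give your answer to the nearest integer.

A = (K − N₀)/N₀ = (211000 − 11100)/11100 = 18.009.
N(t) = K/(1 + A·e^(−rt)) = 211000/(1 + 18.009×e^(−0.492×13)).
e^(−6.396) = 0.0016682; denominator = 1 + 18.009×0.0016682 = 1.03.
N = 211000/1.03 = 204846.

204846 cells per mL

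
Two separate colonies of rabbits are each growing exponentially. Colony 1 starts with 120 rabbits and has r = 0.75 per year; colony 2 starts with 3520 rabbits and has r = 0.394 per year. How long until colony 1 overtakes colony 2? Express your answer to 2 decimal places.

9.49 years

Set 120·e^(0.75t) = 3520·e^(0.394t).
e^((0.75 − 0.394)t) = 3520/120 → e^(0.356·t) = 29.333.
0.356·t = ln(29.333) = 3.3787, so t = 3.3787/0.356 = 9.4908.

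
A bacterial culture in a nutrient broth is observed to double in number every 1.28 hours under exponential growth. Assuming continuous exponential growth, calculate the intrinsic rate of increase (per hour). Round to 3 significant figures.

r = ln(2)/t_d = 0.6931/1.28 = 0.54152.

0.542 per hour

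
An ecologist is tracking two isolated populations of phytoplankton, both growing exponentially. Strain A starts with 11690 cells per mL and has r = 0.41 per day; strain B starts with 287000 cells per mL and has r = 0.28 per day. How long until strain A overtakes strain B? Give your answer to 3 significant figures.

Set 11690·e^(0.41t) = 287000·e^(0.28t).
e^((0.41 − 0.28)t) = 287000/11690 → e^(0.13·t) = 24.551.
0.13·t = ln(24.551) = 3.2007, so t = 3.2007/0.13 = 24.621.

24.6 days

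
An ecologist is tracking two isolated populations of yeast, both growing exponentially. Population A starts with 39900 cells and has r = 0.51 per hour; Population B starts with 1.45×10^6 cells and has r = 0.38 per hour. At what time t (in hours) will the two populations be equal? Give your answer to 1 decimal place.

27.6 hours

Set 39900·e^(0.51t) = 1.45×10^6·e^(0.38t).
e^((0.51 − 0.38)t) = 1.45×10^6/39900 → e^(0.13·t) = 36.341.
0.13·t = ln(36.341) = 3.5929, so t = 3.5929/0.13 = 27.638.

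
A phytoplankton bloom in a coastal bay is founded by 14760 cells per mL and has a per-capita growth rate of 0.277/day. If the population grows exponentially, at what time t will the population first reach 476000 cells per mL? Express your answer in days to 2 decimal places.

Set N₀·e^(rt) = 476000: e^(0.277·t) = 476000/14760 = 32.249.
0.277·t = ln(32.249) = 3.4735, so t = 3.4735/0.277 = 12.54.

12.54 days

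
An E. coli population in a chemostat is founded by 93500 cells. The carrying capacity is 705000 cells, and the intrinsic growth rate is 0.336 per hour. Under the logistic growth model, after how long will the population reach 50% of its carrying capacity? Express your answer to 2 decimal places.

5.59 hours

A = (K − N₀)/N₀ = (705000 − 93500)/93500 = 6.5401.
Solve 705000/(1 + 6.5401·e^(−0.336t)) = 352500: 1 + 6.5401·e^(−0.336t) = 2, so e^(−0.336t) = 0.152903.
−0.336·t = ln(0.152903) = -1.878, so t = 1.878/0.336 = 5.5891.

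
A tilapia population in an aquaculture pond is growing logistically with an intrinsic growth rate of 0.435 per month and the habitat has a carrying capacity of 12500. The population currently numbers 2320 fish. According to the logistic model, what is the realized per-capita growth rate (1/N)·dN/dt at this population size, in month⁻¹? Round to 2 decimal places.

0.35 per month

(1/N)·dN/dt = r(1 − N/K) = 0.435 × (1 − 2320/12500).
= 0.435 × 0.8144 = 0.35426.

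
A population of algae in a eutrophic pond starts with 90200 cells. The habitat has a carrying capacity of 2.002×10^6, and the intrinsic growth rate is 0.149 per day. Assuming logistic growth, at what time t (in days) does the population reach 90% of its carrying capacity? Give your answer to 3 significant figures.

35.2 days

A = (K − N₀)/N₀ = (2.002×10^6 − 90200)/90200 = 21.195.
Solve 2.002×10^6/(1 + 21.195·e^(−0.149t)) = 1.8018×10^6: 1 + 21.195·e^(−0.149t) = 1.1111, so e^(−0.149t) = 0.0052423.
−0.149·t = ln(0.0052423) = -5.251, so t = 5.251/0.149 = 35.242.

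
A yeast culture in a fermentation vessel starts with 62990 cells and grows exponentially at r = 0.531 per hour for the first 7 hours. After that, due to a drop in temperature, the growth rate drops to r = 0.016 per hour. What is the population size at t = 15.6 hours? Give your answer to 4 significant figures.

2974000 cells

Phase 1: N(7) = 62990·e^(0.531×7) = 62990·e^3.717 = 2.591458×10^6.
Phase 2 runs for 15.6 − 7 = 8.6 hours at r = 0.016.
N(15.6) = 2.591458×10^6·e^(0.016×8.6) = 2.591458×10^6·e^0.1376 = 2.973741×10^6.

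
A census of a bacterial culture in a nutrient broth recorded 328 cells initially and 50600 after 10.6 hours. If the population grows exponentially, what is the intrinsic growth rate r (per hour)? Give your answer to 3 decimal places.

From N(t) = N₀·e^(rt): e^(r·10.6) = 50600/328 = 154.27.
r·10.6 = ln(154.27) = 5.0387, so r = 5.0387/10.6 = 0.47535.

0.475 per hour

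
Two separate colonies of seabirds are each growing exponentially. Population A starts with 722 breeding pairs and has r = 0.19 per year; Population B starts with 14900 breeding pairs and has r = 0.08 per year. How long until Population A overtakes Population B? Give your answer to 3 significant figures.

27.5 years

Set 722·e^(0.19t) = 14900·e^(0.08t).
e^((0.19 − 0.08)t) = 14900/722 → e^(0.11·t) = 20.637.
0.11·t = ln(20.637) = 3.0271, so t = 3.0271/0.11 = 27.519.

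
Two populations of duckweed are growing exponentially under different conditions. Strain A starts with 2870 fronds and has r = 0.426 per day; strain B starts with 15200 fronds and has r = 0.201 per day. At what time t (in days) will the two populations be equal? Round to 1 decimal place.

7.4 days

Set 2870·e^(0.426t) = 15200·e^(0.201t).
e^((0.426 − 0.201)t) = 15200/2870 → e^(0.225·t) = 5.2962.
0.225·t = ln(5.2962) = 1.667, so t = 1.667/0.225 = 7.4088.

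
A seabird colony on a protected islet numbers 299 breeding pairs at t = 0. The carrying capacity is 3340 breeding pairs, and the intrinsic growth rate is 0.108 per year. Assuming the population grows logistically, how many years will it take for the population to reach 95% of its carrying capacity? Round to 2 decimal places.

A = (K − N₀)/N₀ = (3340 − 299)/299 = 10.171.
Solve 3340/(1 + 10.171·e^(−0.108t)) = 3173: 1 + 10.171·e^(−0.108t) = 1.0526, so e^(−0.108t) = 0.00517489.
−0.108·t = ln(0.00517489) = -5.2639, so t = 5.2639/0.108 = 48.74.

48.74 years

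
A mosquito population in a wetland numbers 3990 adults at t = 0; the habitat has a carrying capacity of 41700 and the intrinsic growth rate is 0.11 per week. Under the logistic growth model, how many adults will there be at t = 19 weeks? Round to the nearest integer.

19226 adults

A = (K − N₀)/N₀ = (41700 − 3990)/3990 = 9.4511.
N(t) = K/(1 + A·e^(−rt)) = 41700/(1 + 9.4511×e^(−0.11×19)).
e^(−2.09) = 0.12369; denominator = 1 + 9.4511×0.12369 = 2.169.
N = 41700/2.169 = 19225.6.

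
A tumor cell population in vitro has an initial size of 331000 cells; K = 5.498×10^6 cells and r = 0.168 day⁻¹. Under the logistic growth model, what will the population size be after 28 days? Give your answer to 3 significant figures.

A = (K − N₀)/N₀ = (5.498×10^6 − 331000)/331000 = 15.61.
N(t) = K/(1 + A·e^(−rt)) = 5.498×10^6/(1 + 15.61×e^(−0.168×28)).
e^(−4.704) = 0.009059; denominator = 1 + 15.61×0.009059 = 1.1414.
N = 5.498×10^6/1.1414 = 4.816837×10^6.

4820000 cells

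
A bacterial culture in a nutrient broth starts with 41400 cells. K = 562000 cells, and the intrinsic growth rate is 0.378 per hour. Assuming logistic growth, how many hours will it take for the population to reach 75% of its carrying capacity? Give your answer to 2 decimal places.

9.60 hours

A = (K − N₀)/N₀ = (562000 − 41400)/41400 = 12.575.
Solve 562000/(1 + 12.575·e^(−0.378t)) = 421500: 1 + 12.575·e^(−0.378t) = 1.3333, so e^(−0.378t) = 0.0265079.
−0.378·t = ln(0.0265079) = -3.6303, so t = 3.6303/0.378 = 9.604.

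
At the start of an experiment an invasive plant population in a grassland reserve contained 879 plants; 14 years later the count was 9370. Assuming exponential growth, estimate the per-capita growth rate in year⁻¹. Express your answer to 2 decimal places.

0.17 per year

From N(t) = N₀·e^(rt): e^(r·14) = 9370/879 = 10.66.
r·14 = ln(10.66) = 2.3665, so r = 2.3665/14 = 0.16903.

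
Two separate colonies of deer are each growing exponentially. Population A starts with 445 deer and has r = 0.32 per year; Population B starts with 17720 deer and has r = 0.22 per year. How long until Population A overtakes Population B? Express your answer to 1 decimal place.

36.8 years

Set 445·e^(0.32t) = 17720·e^(0.22t).
e^((0.32 − 0.22)t) = 17720/445 → e^(0.1·t) = 39.82.
0.1·t = ln(39.82) = 3.6844, so t = 3.6844/0.1 = 36.844.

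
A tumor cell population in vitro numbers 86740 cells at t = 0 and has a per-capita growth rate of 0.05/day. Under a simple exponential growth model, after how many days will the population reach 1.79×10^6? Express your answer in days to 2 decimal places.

Set N₀·e^(rt) = 1.79×10^6: e^(0.05·t) = 1.79×10^6/86740 = 20.636.
0.05·t = ln(20.636) = 3.0271, so t = 3.0271/0.05 = 60.541.

60.54 days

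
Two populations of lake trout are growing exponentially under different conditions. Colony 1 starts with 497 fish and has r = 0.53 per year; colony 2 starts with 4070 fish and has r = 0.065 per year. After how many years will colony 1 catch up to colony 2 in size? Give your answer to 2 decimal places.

Set 497·e^(0.53t) = 4070·e^(0.065t).
e^((0.53 − 0.065)t) = 4070/497 → e^(0.465·t) = 8.1891.
0.465·t = ln(8.1891) = 2.1028, so t = 2.1028/0.465 = 4.5222.

4.52 years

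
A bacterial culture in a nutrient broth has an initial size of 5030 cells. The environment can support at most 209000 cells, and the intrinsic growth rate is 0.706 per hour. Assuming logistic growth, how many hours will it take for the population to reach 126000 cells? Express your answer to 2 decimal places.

5.84 hours

A = (K − N₀)/N₀ = (209000 − 5030)/5030 = 40.551.
Solve 209000/(1 + 40.551·e^(−0.706t)) = 126000: 1 + 40.551·e^(−0.706t) = 1.6587, so e^(−0.706t) = 0.0162446.
−0.706·t = ln(0.0162446) = -4.12, so t = 4.12/0.706 = 5.8357.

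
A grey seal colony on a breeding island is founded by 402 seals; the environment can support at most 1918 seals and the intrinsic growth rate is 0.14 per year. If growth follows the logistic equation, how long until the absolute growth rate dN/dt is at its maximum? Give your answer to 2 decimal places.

9.48 years

Logistic growth is fastest at N = K/2 = 959.
A = (K − N₀)/N₀ = 3.7711. Set K/(1 + A·e^(−rt)) = K/2 → A·e^(−rt) = 1.
e^(−0.14t) = 1/3.7711 = 0.265172, so t = ln(3.7711)/0.14 = 1.3274/0.14 = 9.4813.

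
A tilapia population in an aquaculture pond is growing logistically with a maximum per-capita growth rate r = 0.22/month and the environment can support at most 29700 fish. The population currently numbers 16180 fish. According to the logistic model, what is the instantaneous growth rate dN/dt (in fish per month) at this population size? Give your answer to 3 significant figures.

1620 fish per month

dN/dt = rN(1 − N/K) = 0.22 × 16180 × (1 − 16180/29700).
1 − 16180/29700 = 0.45522; dN/dt = 0.22 × 16180 × 0.45522 = 1620.4.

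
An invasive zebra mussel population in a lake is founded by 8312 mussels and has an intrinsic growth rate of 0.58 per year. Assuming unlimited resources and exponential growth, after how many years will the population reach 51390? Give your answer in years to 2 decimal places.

3.14 years

Set N₀·e^(rt) = 51390: e^(0.58·t) = 51390/8312 = 6.1826.
0.58·t = ln(6.1826) = 1.8217, so t = 1.8217/0.58 = 3.1409.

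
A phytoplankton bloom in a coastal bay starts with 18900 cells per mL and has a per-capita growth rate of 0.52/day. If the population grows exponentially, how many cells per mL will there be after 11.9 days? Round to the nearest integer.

N(t) = N₀·e^(rt) = 18900 × e^(0.52×11.9) = 18900 × e^6.188.
e^6.188 ≈ 486.87, so N ≈ 18900 × 486.87 = 9.201869×10^6.

9201869 cells per mL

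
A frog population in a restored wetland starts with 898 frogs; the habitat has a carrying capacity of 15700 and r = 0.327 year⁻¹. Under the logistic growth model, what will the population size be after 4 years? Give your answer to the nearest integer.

2877 frogs

A = (K − N₀)/N₀ = (15700 − 898)/898 = 16.483.
N(t) = K/(1 + A·e^(−rt)) = 15700/(1 + 16.483×e^(−0.327×4)).
e^(−1.308) = 0.27036; denominator = 1 + 16.483×0.27036 = 5.4564.
N = 15700/5.4564 = 2877.34.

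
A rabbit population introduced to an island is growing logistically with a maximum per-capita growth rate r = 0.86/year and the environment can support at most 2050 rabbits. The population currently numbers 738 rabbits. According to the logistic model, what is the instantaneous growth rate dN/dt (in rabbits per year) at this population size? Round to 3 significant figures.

dN/dt = rN(1 − N/K) = 0.86 × 738 × (1 − 738/2050).
1 − 738/2050 = 0.64; dN/dt = 0.86 × 738 × 0.64 = 406.2.

406 rabbits per year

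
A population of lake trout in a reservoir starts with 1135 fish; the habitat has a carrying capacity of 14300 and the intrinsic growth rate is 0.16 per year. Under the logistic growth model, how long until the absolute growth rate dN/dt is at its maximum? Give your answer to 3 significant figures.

Logistic growth is fastest at N = K/2 = 7150.
A = (K − N₀)/N₀ = 11.599. Set K/(1 + A·e^(−rt)) = K/2 → A·e^(−rt) = 1.
e^(−0.16t) = 1/11.599 = 0.0862134, so t = ln(11.599)/0.16 = 2.4509/0.16 = 15.318.

15.3 years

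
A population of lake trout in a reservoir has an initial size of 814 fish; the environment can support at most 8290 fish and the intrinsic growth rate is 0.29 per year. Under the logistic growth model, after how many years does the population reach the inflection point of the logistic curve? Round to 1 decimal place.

7.6 years

Logistic growth is fastest at N = K/2 = 4145.
A = (K − N₀)/N₀ = 9.1843. Set K/(1 + A·e^(−rt)) = K/2 → A·e^(−rt) = 1.
e^(−0.29t) = 1/9.1843 = 0.108882, so t = ln(9.1843)/0.29 = 2.2175/0.29 = 7.6465.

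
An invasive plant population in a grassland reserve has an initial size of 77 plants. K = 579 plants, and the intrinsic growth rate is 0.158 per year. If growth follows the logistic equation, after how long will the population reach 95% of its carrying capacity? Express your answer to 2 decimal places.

A = (K − N₀)/N₀ = (579 − 77)/77 = 6.5195.
Solve 579/(1 + 6.5195·e^(−0.158t)) = 550.05: 1 + 6.5195·e^(−0.158t) = 1.0526, so e^(−0.158t) = 0.00807297.
−0.158·t = ln(0.00807297) = -4.8192, so t = 4.8192/0.158 = 30.501.

30.50 years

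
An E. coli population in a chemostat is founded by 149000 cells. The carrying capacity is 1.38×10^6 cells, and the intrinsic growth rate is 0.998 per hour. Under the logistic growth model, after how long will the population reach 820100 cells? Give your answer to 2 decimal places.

2.50 hours

A = (K − N₀)/N₀ = (1.38×10^6 − 149000)/149000 = 8.2617.
Solve 1.38×10^6/(1 + 8.2617·e^(−0.998t)) = 820100: 1 + 8.2617·e^(−0.998t) = 1.6827, so e^(−0.998t) = 0.0826365.
−0.998·t = ln(0.0826365) = -2.4933, so t = 2.4933/0.998 = 2.4983.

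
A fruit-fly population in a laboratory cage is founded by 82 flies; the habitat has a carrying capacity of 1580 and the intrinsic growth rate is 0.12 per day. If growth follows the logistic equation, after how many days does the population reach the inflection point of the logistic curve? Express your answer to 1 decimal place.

24.2 days

Logistic growth is fastest at N = K/2 = 790.
A = (K − N₀)/N₀ = 18.268. Set K/(1 + A·e^(−rt)) = K/2 → A·e^(−rt) = 1.
e^(−0.12t) = 1/18.268 = 0.0547397, so t = ln(18.268)/0.12 = 2.9052/0.12 = 24.21.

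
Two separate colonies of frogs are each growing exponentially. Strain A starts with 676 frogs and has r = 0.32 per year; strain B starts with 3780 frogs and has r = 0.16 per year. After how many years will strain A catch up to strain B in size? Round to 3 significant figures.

Set 676·e^(0.32t) = 3780·e^(0.16t).
e^((0.32 − 0.16)t) = 3780/676 → e^(0.16·t) = 5.5917.
0.16·t = ln(5.5917) = 1.7213, so t = 1.7213/0.16 = 10.758.

10.8 years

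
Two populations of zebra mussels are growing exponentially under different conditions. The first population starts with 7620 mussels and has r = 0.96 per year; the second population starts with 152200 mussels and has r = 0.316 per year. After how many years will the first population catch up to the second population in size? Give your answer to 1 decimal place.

Set 7620·e^(0.96t) = 152200·e^(0.316t).
e^((0.96 − 0.316)t) = 152200/7620 → e^(0.644·t) = 19.974.
0.644·t = ln(19.974) = 2.9944, so t = 2.9944/0.644 = 4.6497.

4.6 years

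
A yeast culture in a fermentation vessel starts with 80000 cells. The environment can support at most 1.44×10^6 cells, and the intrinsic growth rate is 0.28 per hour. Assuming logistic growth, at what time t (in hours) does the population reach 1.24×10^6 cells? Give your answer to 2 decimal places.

A = (K − N₀)/N₀ = (1.44×10^6 − 80000)/80000 = 17.
Solve 1.44×10^6/(1 + 17·e^(−0.28t)) = 1.24×10^6: 1 + 17·e^(−0.28t) = 1.1613, so e^(−0.28t) = 0.00948767.
−0.28·t = ln(0.00948767) = -4.6578, so t = 4.6578/0.28 = 16.635.

16.63 hours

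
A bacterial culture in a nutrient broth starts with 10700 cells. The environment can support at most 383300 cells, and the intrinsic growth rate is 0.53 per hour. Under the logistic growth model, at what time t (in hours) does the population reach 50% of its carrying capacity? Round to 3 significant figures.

A = (K − N₀)/N₀ = (383300 − 10700)/10700 = 34.822.
Solve 383300/(1 + 34.822·e^(−0.53t)) = 191650: 1 + 34.822·e^(−0.53t) = 2, so e^(−0.53t) = 0.0287171.
−0.53·t = ln(0.0287171) = -3.5503, so t = 3.5503/0.53 = 6.6986.

6.70 hours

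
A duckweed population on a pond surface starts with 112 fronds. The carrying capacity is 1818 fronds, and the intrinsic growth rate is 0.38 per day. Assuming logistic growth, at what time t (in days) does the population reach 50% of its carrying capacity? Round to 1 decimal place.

A = (K − N₀)/N₀ = (1818 − 112)/112 = 15.232.
Solve 1818/(1 + 15.232·e^(−0.38t)) = 909: 1 + 15.232·e^(−0.38t) = 2, so e^(−0.38t) = 0.0656506.
−0.38·t = ln(0.0656506) = -2.7234, so t = 2.7234/0.38 = 7.1669.

7.2 days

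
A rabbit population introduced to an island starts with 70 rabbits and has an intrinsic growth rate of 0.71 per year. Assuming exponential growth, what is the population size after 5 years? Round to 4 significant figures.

2437 rabbits

N(t) = N₀·e^(rt) = 70 × e^(0.71×5) = 70 × e^3.55.
e^3.55 ≈ 34.813, so N ≈ 70 × 34.813 = 2436.93.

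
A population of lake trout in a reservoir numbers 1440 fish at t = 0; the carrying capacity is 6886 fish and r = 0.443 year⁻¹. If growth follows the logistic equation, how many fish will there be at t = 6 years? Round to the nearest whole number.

A = (K − N₀)/N₀ = (6886 − 1440)/1440 = 3.7819.
N(t) = K/(1 + A·e^(−rt)) = 6886/(1 + 3.7819×e^(−0.443×6)).
e^(−2.658) = 0.070088; denominator = 1 + 3.7819×0.070088 = 1.2651.
N = 6886/1.2651 = 5443.18.

5443 fish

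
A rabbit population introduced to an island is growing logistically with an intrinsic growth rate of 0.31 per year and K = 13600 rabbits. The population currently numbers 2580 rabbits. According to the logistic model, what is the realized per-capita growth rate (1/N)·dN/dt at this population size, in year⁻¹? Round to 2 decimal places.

0.25 per year

(1/N)·dN/dt = r(1 − N/K) = 0.31 × (1 − 2580/13600).
= 0.31 × 0.81029 = 0.25119.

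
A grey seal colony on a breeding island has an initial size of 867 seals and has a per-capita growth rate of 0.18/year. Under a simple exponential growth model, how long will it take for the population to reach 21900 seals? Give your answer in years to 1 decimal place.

17.9 years

Set N₀·e^(rt) = 21900: e^(0.18·t) = 21900/867 = 25.26.
0.18·t = ln(25.26) = 3.2292, so t = 3.2292/0.18 = 17.94.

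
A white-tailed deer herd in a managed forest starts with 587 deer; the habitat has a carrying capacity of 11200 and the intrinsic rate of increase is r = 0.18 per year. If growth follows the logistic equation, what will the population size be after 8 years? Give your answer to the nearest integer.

A = (K − N₀)/N₀ = (11200 − 587)/587 = 18.08.
N(t) = K/(1 + A·e^(−rt)) = 11200/(1 + 18.08×e^(−0.18×8)).
e^(−1.44) = 0.23693; denominator = 1 + 18.08×0.23693 = 5.2837.
N = 11200/5.2837 = 2119.74.

2120 deer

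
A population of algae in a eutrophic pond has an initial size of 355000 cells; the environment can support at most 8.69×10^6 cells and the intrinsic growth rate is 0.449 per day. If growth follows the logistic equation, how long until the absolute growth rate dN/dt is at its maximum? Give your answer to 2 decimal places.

7.03 days

Logistic growth is fastest at N = K/2 = 4.345×10^6.
A = (K − N₀)/N₀ = 23.479. Set K/(1 + A·e^(−rt)) = K/2 → A·e^(−rt) = 1.
e^(−0.449t) = 1/23.479 = 0.0425915, so t = ln(23.479)/0.449 = 3.1561/0.449 = 7.0292.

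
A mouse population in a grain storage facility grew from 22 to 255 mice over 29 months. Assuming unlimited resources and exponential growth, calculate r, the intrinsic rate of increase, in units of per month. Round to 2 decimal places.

From N(t) = N₀·e^(rt): e^(r·29) = 255/22 = 11.591.
r·29 = ln(11.591) = 2.4502, so r = 2.4502/29 = 0.08449.

0.08 per month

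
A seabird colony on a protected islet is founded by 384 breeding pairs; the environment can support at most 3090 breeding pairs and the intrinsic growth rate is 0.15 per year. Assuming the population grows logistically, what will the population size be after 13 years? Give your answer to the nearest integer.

A = (K − N₀)/N₀ = (3090 − 384)/384 = 7.0469.
N(t) = K/(1 + A·e^(−rt)) = 3090/(1 + 7.0469×e^(−0.15×13)).
e^(−1.95) = 0.14227; denominator = 1 + 7.0469×0.14227 = 2.0026.
N = 3090/2.0026 = 1543.

1543 breeding pairs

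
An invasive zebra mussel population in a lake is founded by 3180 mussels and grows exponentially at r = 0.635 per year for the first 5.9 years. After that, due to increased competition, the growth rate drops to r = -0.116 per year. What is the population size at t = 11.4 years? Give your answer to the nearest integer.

Phase 1: N(5.9) = 3180·e^(0.635×5.9) = 3180·e^3.747 = 134745.
Phase 2 runs for 11.4 − 5.9 = 5.5 years at r = -0.116.
N(11.4) = 134745·e^(-0.116×5.5) = 134745·e^-0.638 = 71192.1.

71192 mussels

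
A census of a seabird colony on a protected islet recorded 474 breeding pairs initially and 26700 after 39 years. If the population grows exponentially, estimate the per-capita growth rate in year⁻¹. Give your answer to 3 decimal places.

0.103 per year

From N(t) = N₀·e^(rt): e^(r·39) = 26700/474 = 56.329.
r·39 = ln(56.329) = 4.0312, so r = 4.0312/39 = 0.10336.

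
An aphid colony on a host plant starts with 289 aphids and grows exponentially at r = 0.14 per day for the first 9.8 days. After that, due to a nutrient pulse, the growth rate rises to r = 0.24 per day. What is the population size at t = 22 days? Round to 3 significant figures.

Phase 1: N(9.8) = 289·e^(0.14×9.8) = 289·e^1.372 = 1139.59.
Phase 2 runs for 22 − 9.8 = 12.2 days at r = 0.24.
N(22) = 1139.59·e^(0.24×12.2) = 1139.59·e^2.928 = 21299.2.

21300 aphids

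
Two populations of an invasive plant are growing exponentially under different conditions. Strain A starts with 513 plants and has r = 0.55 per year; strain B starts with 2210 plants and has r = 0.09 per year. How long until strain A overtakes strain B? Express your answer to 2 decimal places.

Set 513·e^(0.55t) = 2210·e^(0.09t).
e^((0.55 − 0.09)t) = 2210/513 → e^(0.46·t) = 4.308.
0.46·t = ln(4.308) = 1.4605, so t = 1.4605/0.46 = 3.1749.

3.17 years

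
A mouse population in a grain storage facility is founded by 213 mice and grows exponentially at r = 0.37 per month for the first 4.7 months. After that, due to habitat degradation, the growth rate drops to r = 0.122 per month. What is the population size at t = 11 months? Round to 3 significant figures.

Phase 1: N(4.7) = 213·e^(0.37×4.7) = 213·e^1.739 = 1212.32.
Phase 2 runs for 11 − 4.7 = 6.3 months at r = 0.122.
N(11) = 1212.32·e^(0.122×6.3) = 1212.32·e^0.7686 = 2614.67.

2610 mice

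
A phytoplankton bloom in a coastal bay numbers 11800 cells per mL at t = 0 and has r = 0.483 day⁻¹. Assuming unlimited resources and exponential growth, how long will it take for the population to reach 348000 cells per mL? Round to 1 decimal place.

7.0 days

Set N₀·e^(rt) = 348000: e^(0.483·t) = 348000/11800 = 29.492.
0.483·t = ln(29.492) = 3.3841, so t = 3.3841/0.483 = 7.0064.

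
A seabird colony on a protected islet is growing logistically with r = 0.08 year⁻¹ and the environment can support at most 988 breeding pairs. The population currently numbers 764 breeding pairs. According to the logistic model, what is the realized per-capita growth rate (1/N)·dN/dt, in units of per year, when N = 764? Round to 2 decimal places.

0.02 per year

(1/N)·dN/dt = r(1 − N/K) = 0.08 × (1 − 764/988).
= 0.08 × 0.22672 = 0.018138.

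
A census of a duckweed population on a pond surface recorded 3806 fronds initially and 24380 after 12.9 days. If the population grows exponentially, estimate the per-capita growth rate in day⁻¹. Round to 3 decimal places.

0.144 per day

From N(t) = N₀·e^(rt): e^(r·12.9) = 24380/3806 = 6.4057.
r·12.9 = ln(6.4057) = 1.8572, so r = 1.8572/12.9 = 0.14397.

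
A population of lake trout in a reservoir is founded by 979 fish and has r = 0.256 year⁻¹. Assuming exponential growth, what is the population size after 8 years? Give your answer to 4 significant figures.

7590 fish

N(t) = N₀·e^(rt) = 979 × e^(0.256×8) = 979 × e^2.048.
e^2.048 ≈ 7.7524, so N ≈ 979 × 7.7524 = 7589.58.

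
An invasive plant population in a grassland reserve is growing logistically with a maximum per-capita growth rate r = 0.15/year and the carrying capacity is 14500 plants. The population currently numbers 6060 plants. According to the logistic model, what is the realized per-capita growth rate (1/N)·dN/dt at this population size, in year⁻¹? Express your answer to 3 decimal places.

0.087 per year

(1/N)·dN/dt = r(1 − N/K) = 0.15 × (1 − 6060/14500).
= 0.15 × 0.58207 = 0.08731.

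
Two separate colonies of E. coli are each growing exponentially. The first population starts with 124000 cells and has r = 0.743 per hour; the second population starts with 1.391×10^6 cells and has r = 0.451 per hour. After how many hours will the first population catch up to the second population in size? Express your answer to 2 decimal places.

8.28 hours

Set 124000·e^(0.743t) = 1.391×10^6·e^(0.451t).
e^((0.743 − 0.451)t) = 1.391×10^6/124000 → e^(0.292·t) = 11.218.
0.292·t = ln(11.218) = 2.4175, so t = 2.4175/0.292 = 8.2791.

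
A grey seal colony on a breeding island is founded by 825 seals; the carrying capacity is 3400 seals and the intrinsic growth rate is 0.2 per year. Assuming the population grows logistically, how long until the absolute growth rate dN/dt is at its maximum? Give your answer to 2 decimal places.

5.69 years

Logistic growth is fastest at N = K/2 = 1700.
A = (K − N₀)/N₀ = 3.1212. Set K/(1 + A·e^(−rt)) = K/2 → A·e^(−rt) = 1.
e^(−0.2t) = 1/3.1212 = 0.320388, so t = ln(3.1212)/0.2 = 1.1382/0.2 = 5.6911.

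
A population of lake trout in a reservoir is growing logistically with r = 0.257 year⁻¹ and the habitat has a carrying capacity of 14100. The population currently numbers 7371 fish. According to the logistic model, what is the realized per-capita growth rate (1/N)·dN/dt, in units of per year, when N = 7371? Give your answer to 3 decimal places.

0.123 per year

(1/N)·dN/dt = r(1 − N/K) = 0.257 × (1 − 7371/14100).
= 0.257 × 0.47723 = 0.12265.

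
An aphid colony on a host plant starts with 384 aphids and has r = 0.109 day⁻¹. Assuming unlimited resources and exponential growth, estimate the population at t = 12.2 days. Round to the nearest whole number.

1452 aphids

N(t) = N₀·e^(rt) = 384 × e^(0.109×12.2) = 384 × e^1.33.
e^1.33 ≈ 3.7803, so N ≈ 384 × 3.7803 = 1451.63.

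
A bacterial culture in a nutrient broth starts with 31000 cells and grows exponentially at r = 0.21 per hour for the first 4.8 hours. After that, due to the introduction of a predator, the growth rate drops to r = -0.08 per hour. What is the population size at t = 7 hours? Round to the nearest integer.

Phase 1: N(4.8) = 31000·e^(0.21×4.8) = 31000·e^1.008 = 84943.6.
Phase 2 runs for 7 − 4.8 = 2.2 hours at r = -0.08.
N(7) = 84943.6·e^(-0.08×2.2) = 84943.6·e^-0.176 = 71235.2.

71235 cells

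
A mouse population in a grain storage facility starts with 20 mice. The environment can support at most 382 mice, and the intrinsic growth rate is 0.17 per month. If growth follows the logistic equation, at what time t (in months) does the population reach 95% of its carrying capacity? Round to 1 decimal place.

34.4 months

A = (K − N₀)/N₀ = (382 − 20)/20 = 18.1.
Solve 382/(1 + 18.1·e^(−0.17t)) = 362.9: 1 + 18.1·e^(−0.17t) = 1.0526, so e^(−0.17t) = 0.00290782.
−0.17·t = ln(0.00290782) = -5.8404, so t = 5.8404/0.17 = 34.355.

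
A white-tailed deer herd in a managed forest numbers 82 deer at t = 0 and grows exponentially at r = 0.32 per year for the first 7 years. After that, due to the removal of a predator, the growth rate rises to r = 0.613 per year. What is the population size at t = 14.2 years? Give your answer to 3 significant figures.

Phase 1: N(7) = 82·e^(0.32×7) = 82·e^2.24 = 770.253.
Phase 2 runs for 14.2 − 7 = 7.2 years at r = 0.613.
N(14.2) = 770.253·e^(0.613×7.2) = 770.253·e^4.414 = 63596.9.

63600 deer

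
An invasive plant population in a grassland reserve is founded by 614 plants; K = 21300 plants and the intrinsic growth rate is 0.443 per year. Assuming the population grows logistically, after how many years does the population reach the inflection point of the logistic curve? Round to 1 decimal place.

Logistic growth is fastest at N = K/2 = 10650.
A = (K − N₀)/N₀ = 33.691. Set K/(1 + A·e^(−rt)) = K/2 → A·e^(−rt) = 1.
e^(−0.443t) = 1/33.691 = 0.0296819, so t = ln(33.691)/0.443 = 3.5172/0.443 = 7.9395.

7.9 years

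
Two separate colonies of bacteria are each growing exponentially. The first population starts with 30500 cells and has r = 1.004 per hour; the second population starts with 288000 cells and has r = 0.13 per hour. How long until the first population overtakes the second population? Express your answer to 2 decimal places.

2.57 hours

Set 30500·e^(1.004t) = 288000·e^(0.13t).
e^((1.004 − 0.13)t) = 288000/30500 → e^(0.874·t) = 9.4426.
0.874·t = ln(9.4426) = 2.2452, so t = 2.2452/0.874 = 2.5689.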